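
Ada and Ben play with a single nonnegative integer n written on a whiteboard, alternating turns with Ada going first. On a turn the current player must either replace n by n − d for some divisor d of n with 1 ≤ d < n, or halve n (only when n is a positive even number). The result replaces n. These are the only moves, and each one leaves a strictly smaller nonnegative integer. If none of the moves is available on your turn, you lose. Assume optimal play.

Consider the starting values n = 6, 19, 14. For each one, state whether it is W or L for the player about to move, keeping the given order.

6: W, 19: L, 14: W

Work bottom-up. With no move the player to move loses. Otherwise the position is W if at least one move leads to an L position for the opponent, and L if every move leads to a W.
n=0: no move → L
n=1: no move → L
n=2: reaches L-position 1 → W
n=3: only reaches 2(W), which is W → L
n=4: reaches L-position 3 → W
n=5: only reaches 4(W), which is W → L
n=6: reaches L-position 3 → W
n=7: only reaches 6(W), which is W → L
n=8: reaches L-position 7 → W
n=9: only reaches 6(W), 8(W), all W → L
n=10: reaches L-position 5 → W
n=11: only reaches 10(W), which is W → L
n=12: reaches L-position 9 → W
n=13: only reaches 12(W), which is W → L
n=14: reaches L-position 7 → W
n=15: only reaches 10(W), 12(W), 14(W), all W → L
n=16: reaches L-position 15 → W
n=17: only reaches 16(W), which is W → L
n=18: reaches L-position 9 → W
n=19: only reaches 18(W), which is W → L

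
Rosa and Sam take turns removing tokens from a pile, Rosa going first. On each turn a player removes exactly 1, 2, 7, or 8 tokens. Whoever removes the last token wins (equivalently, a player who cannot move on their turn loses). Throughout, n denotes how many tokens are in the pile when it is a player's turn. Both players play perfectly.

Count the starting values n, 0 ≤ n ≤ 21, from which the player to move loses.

Work bottom-up. With no move the player to move loses. Otherwise the position is W if at least one move leads to an L position for the opponent, and L if every move leads to a W.
n=0: no move → L
n=1: can move to 0, which is L ⇒ W
n=2: can move to 0, which is L ⇒ W
n=3: moves to 2(W), 1(W); every one is W ⇒ L
n=4: can move to 3, which is L ⇒ W
n=5: can move to 3, which is L ⇒ W
n=6: moves to 5(W), 4(W); every one is W ⇒ L
n=7: can move to 6, which is L ⇒ W
n=8: can move to 6, which is L ⇒ W
n=9: moves to 8(W), 7(W), 2(W), 1(W); every one is W ⇒ L
n=10: can move to 9, which is L ⇒ W
n=11: can move to 9, which is L ⇒ W
n=12: moves to 11(W), 10(W), 5(W), 4(W); every one is W ⇒ L
n=13: can move to 12, which is L ⇒ W
n=14: can move to 12, which is L ⇒ W
n=15: moves to 14(W), 13(W), 8(W), 7(W); every one is W ⇒ L
n=16: can move to 15, which is L ⇒ W
n=17: can move to 15, which is L ⇒ W
n=18: moves to 17(W), 16(W), 11(W), 10(W); every one is W ⇒ L
n=19: can move to 18, which is L ⇒ W
n=20: can move to 18, which is L ⇒ W
n=21: moves to 20(W), 19(W), 14(W), 13(W); every one is W ⇒ L
L entries with 0 ≤ n ≤ 21: n = 0, 3, 6, 9, 12, 15, 18, 21; that makes 8.

8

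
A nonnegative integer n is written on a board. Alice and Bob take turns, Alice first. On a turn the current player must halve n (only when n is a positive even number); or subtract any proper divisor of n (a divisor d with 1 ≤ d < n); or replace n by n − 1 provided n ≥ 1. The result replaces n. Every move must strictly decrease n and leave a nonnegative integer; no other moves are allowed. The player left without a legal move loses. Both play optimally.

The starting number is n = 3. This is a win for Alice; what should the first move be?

Move to 2.

Build the W/L table. Terminal = L. A non-terminal position is W if it has a move to some L; otherwise it is L.
n=0: no move → L
n=1: can move to 0, which is L ⇒ W
n=2: the only move is to 1(W), a W ⇒ L
n=3: can move to 2, which is L ⇒ W
From 3, the L positions reachable in one move are: 2.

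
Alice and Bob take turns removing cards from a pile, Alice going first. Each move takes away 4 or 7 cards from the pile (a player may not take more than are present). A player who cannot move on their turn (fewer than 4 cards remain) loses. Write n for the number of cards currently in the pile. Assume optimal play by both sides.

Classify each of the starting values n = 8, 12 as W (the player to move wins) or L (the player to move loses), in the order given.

8: W, 12: L

Work bottom-up. With no move the player to move loses. Otherwise the position is W if at least one move leads to an L position for the opponent, and L if every move leads to a W.
n=0: no move → L
n=1: no move → L
n=2: no move → L
n=3: no move → L
n=4: W (go to 0, an L position)
n=5: W (go to 1, an L position)
n=6: W (go to 2, an L position)
n=7: W (go to 3, an L position)
n=8: W (go to 1, an L position)
n=9: W (go to 2, an L position)
n=10: W (go to 3, an L position)
n=11: L (options 7(W), 4(W) are all W)
n=12: L (options 8(W), 5(W) are all W)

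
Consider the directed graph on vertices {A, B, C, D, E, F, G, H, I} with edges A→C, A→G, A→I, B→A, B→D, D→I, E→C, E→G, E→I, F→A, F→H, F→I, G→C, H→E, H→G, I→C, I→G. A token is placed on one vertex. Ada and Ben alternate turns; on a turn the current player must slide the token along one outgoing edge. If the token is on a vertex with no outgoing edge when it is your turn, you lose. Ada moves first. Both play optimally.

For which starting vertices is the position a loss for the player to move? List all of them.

C, D, H

Build the W/L table. Terminal = L. A non-terminal position is W if it has a move to some L; otherwise it is L.
Every edge goes from a vertex to one that appears earlier in the order C, G, I, A, D, E, H, F, B, so processing vertices in that order labels each vertex after all of its successors.
C: no outgoing edge → L
G: W (go to C, an L position)
I: W (go to C, an L position)
A: W (go to C, an L position)
D: L (sole option I(W) is W)
E: W (go to C, an L position)
H: L (options E(W), G(W) are all W)
F: W (go to H, an L position)
B: W (go to D, an L position)
Reading off the rows marked L gives the requested list; there are 3 such vertices.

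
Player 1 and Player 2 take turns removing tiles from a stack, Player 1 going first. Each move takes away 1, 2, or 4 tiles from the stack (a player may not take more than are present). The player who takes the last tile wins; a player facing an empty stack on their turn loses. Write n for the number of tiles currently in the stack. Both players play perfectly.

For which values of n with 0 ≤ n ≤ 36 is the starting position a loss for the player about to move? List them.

0, 3, 6, 9, 12, 15, 18, 21, 24, 27, 30, 33, 36

Build the W/L table. Terminal = L. A non-terminal position is W if it has a move to some L; otherwise it is L.
n=0: no move → L
n=1: →0(L), so W
n=2: →0(L), so W
n=3: →2(W), 1(W) — all W, so L
n=4: →3(L), so W
n=5: →3(L), so W
n=6: →5(W), 4(W), 2(W) — all W, so L
n=7: →6(L), so W
n=8: →6(L), so W
n=9: →8(W), 7(W), 5(W) — all W, so L
n=10: →9(L), so W
n=11: →9(L), so W
n=12: →11(W), 10(W), 8(W) — all W, so L
n=13: →12(L), so W
n=14: →12(L), so W
n=15: →14(W), 13(W), 11(W) — all W, so L
n=16: →15(L), so W
n=17: →15(L), so W
n=18: →17(W), 16(W), 14(W) — all W, so L
n=19: →18(L), so W
n=20: →18(L), so W
n=21: →20(W), 19(W), 17(W) — all W, so L
n=22: →21(L), so W
n=23: →21(L), so W
n=24: →23(W), 22(W), 20(W) — all W, so L
n=25: →24(L), so W
n=26: →24(L), so W
n=27: →26(W), 25(W), 23(W) — all W, so L
n=28: →27(L), so W
n=29: →27(L), so W
n=30: →29(W), 28(W), 26(W) — all W, so L
n=31: →30(L), so W
n=32: →30(L), so W
n=33: →32(W), 31(W), 29(W) — all W, so L
n=34: →33(L), so W
n=35: →33(L), so W
n=36: →35(W), 34(W), 32(W) — all W, so L
The losing starting values of n are exactly the entries labelled L in this table (13 of them).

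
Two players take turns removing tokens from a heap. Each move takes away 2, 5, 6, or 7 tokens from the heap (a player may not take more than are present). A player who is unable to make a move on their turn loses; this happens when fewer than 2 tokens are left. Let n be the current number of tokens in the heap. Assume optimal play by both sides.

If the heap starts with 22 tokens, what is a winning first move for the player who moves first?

Classify positions by backward induction: terminal positions (no move available) are L. From any other position, the mover wins iff some move reaches an L.
n=0: no move → L
n=1: no move → L
n=2: →0(L), so W
n=3: →1(L), so W
n=4: →2(W) only, which is W, so L
n=5: →0(L), so W
n=6: →4(L), so W
n=7: →1(L), so W
n=8: →1(L), so W
n=9: →4(L), so W
n=10: →4(L), so W
n=11: →4(L), so W
n=12: →10(W), 7(W), 6(W), 5(W) — all W, so L
n=13: →11(W), 8(W), 7(W), 6(W) — all W, so L
n=14: →12(L), so W
n=15: →13(L), so W
n=16: →14(W), 11(W), 10(W), 9(W) — all W, so L
n=17: →12(L), so W
n=18: →16(L), so W
n=19: →13(L), so W
n=20: →13(L), so W
n=21: →16(L), so W
n=22: →16(L), so W
From 22, the L positions reachable in one move are: 16.

Remove 6, leaving 16.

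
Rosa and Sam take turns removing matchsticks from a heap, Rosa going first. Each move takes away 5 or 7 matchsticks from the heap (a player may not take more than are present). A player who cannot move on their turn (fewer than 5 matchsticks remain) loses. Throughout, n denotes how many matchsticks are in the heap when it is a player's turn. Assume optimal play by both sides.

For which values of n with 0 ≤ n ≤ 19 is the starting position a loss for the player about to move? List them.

Use the standard recursion: the mover loses at a terminal position; elsewhere, the mover wins exactly when some move hands the opponent an L position.
n=0: no move → L
n=1: no move → L
n=2: no move → L
n=3: no move → L
n=4: no move → L
n=5: W (go to 0, an L position)
n=6: W (go to 1, an L position)
n=7: W (go to 2, an L position)
n=8: W (go to 3, an L position)
n=9: W (go to 4, an L position)
n=10: W (go to 3, an L position)
n=11: W (go to 4, an L position)
n=12: L (options 7(W), 5(W) are all W)
n=13: L (options 8(W), 6(W) are all W)
n=14: L (options 9(W), 7(W) are all W)
n=15: L (options 10(W), 8(W) are all W)
n=16: L (options 11(W), 9(W) are all W)
n=17: W (go to 12, an L position)
n=18: W (go to 13, an L position)
n=19: W (go to 14, an L position)
The losing starting values of n are exactly the entries labelled L in this table (10 of them).

0, 1, 2, 3, 4, 12, 13, 14, 15, 16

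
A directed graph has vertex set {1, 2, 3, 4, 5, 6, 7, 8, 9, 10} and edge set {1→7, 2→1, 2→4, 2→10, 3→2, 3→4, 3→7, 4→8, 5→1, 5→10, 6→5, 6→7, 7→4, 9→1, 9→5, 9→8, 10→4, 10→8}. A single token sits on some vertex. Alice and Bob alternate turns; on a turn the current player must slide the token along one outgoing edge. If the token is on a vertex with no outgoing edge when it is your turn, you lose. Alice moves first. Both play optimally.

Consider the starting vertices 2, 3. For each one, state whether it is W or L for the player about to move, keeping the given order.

Positions with no move are L. A position that does have a move is losing for the player to move precisely when every available move leads to a winning position for the opponent. Fill in the labels:
Every edge goes from a vertex to one that appears earlier in the order 8, 4, 10, 7, 1, 2, 5, 9, 6, 3, so processing vertices in that order labels each vertex after all of its successors.
8: no outgoing edge → L
4: reaches L-position 8 → W
10: reaches L-position 8 → W
7: only reaches 4(W), which is W → L
1: reaches L-position 7 → W
2: only reaches 1(W), 10(W), 4(W), all W → L
5: only reaches 1(W), 10(W), all W → L
9: reaches L-position 5 → W
6: reaches L-position 5 → W
3: reaches L-position 2 → W

2: L, 3: W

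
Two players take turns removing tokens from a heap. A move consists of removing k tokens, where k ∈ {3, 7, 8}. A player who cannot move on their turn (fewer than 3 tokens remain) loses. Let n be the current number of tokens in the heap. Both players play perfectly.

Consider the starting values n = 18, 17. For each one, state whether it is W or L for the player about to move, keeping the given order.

Label each position W (a win for the player to move) or L (a loss). A position with no legal move is L; any other position is W exactly when some move reaches an L, and L when every move reaches a W.
n=0: no move → L
n=1: no move → L
n=2: no move → L
n=3: →0(L), so W
n=4: →1(L), so W
n=5: →2(L), so W
n=6: →3(W) only, which is W, so L
n=7: →0(L), so W
n=8: →1(L), so W
n=9: →6(L), so W
n=10: →2(L), so W
n=11: →8(W), 4(W), 3(W) — all W, so L
n=12: →9(W), 5(W), 4(W) — all W, so L
n=13: →6(L), so W
n=14: →11(L), so W
n=15: →12(L), so W
n=16: →13(W), 9(W), 8(W) — all W, so L
n=17: →14(W), 10(W), 9(W) — all W, so L
n=18: →11(L), so W

18: W, 17: L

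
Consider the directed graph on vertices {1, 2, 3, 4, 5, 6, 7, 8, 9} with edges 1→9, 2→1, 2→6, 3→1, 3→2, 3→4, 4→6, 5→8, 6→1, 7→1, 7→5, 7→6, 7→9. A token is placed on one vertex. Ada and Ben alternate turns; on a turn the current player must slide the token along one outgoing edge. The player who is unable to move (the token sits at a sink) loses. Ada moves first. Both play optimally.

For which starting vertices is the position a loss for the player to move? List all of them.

3, 6, 8, 9

Positions with no move are L. A position that does have a move is losing for the player to move precisely when every available move leads to a winning position for the opponent. Fill in the labels:
Every edge goes from a vertex to one that appears earlier in the order 9, 8, 1, 5, 6, 7, 4, 2, 3, so processing vertices in that order labels each vertex after all of its successors.
9: no outgoing edge → L
8: no outgoing edge → L
1: W (go to 9, an L position)
5: W (go to 8, an L position)
6: L (sole option 1(W) is W)
7: W (go to 6, an L position)
4: W (go to 6, an L position)
2: W (go to 6, an L position)
3: L (options 2(W), 4(W), 1(W) are all W)
Reading off the rows marked L gives the requested list; there are 4 such vertices.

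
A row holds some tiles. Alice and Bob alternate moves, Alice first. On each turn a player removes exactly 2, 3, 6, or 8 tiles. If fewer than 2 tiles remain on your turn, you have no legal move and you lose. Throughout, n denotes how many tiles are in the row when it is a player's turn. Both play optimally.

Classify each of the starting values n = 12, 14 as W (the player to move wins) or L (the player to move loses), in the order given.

12: W, 14: L

Classify positions by backward induction: terminal positions (no move available) are L. From any other position, the mover wins iff some move reaches an L.
n=0: no move → L
n=1: no move → L
n=2: →0(L), so W
n=3: →1(L), so W
n=4: →1(L), so W
n=5: →3(W), 2(W) — all W, so L
n=6: →0(L), so W
n=7: →5(L), so W
n=8: →5(L), so W
n=9: →1(L), so W
n=10: →8(W), 7(W), 4(W), 2(W) — all W, so L
n=11: →5(L), so W
n=12: →10(L), so W
n=13: →10(L), so W
n=14: →12(W), 11(W), 8(W), 6(W) — all W, so L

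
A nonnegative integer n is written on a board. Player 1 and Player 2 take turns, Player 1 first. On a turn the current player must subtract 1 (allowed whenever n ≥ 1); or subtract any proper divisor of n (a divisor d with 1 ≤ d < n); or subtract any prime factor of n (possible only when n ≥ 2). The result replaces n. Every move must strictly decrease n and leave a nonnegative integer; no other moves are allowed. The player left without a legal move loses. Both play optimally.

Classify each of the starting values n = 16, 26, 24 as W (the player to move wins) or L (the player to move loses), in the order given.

16: W, 26: L, 24: W

Positions with no move are L. A position that does have a move is losing for the player to move precisely when every available move leads to a winning position for the opponent. Fill in the labels:
n=0: no move → L
n=1: W (go to 0, an L position)
n=2: W (go to 0, an L position)
n=3: W (go to 0, an L position)
n=4: L (options 2(W), 3(W) are all W)
n=5: W (go to 0, an L position)
n=6: W (go to 4, an L position)
n=7: W (go to 0, an L position)
n=8: W (go to 4, an L position)
n=9: L (options 6(W), 8(W) are all W)
n=10: W (go to 9, an L position)
n=11: W (go to 0, an L position)
n=12: W (go to 9, an L position)
n=13: W (go to 0, an L position)
n=14: L (options 7(W), 12(W), 13(W) are all W)
n=15: W (go to 14, an L position)
n=16: W (go to 14, an L position)
n=17: W (go to 0, an L position)
n=18: W (go to 9, an L position)
n=19: W (go to 0, an L position)
n=20: L (options 10(W), 15(W), 16(W), 18(W), 19(W) are all W)
n=21: W (go to 14, an L position)
n=22: W (go to 20, an L position)
n=23: W (go to 0, an L position)
n=24: W (go to 20, an L position)
n=25: W (go to 20, an L position)
n=26: L (options 13(W), 24(W), 25(W) are all W)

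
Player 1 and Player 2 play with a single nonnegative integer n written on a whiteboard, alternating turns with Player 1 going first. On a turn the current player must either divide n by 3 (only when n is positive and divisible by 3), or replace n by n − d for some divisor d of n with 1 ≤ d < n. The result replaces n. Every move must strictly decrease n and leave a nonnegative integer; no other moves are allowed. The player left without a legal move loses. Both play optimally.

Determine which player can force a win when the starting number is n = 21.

Use the standard recursion: the mover loses at a terminal position; elsewhere, the mover wins exactly when some move hands the opponent an L position.
n=0: no move → L
n=1: no move → L
n=2: →1(L), so W
n=3: →1(L), so W
n=4: →2(W), 3(W) — all W, so L
n=5: →4(L), so W
n=6: →4(L), so W
n=7: →6(W) only, which is W, so L
n=8: →4(L), so W
n=9: →3(W), 6(W), 8(W) — all W, so L
n=10: →9(L), so W
n=11: →10(W) only, which is W, so L
n=12: →4(L), so W
n=13: →12(W) only, which is W, so L
n=14: →7(L), so W
n=15: →5(W), 10(W), 12(W), 14(W) — all W, so L
n=16: →15(L), so W
n=17: →16(W) only, which is W, so L
n=18: →9(L), so W
n=19: →18(W) only, which is W, so L
n=20: →15(L), so W
n=21: →7(L), so W
From 21 Player 1 can move to 7, reaching an L position.

Player 1 wins.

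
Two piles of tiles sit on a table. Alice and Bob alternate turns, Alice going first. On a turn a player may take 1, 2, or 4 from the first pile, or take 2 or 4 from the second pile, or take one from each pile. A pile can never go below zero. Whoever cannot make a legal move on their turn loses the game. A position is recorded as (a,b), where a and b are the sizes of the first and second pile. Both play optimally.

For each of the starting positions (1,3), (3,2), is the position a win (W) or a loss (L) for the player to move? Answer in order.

Classify positions by backward induction: terminal positions (no move available) are L. From any other position, the mover wins iff some move reaches an L.
No move ever increases a pile, so every position that can arise here has a ≤ 3 and b ≤ 3; it is enough to label the cells with 0 ≤ a ≤ 3 and 0 ≤ b ≤ 3.
Every move lowers a or b (never raises either), so fill the grid row by row in increasing a, and left to right within a row: each cell's successors are then already labelled.
      b=0  b=1  b=2  b=3
a=0:    L    L    W    W
a=1:    W    W    W    L
a=2:    W    W    L    W
a=3:    L    L    W    W
Cells with no legal move (terminal, hence L): (0,0), (0,1).
The remaining L cells, each justified by listing all of its moves:
(1,3): moves to (0,3)(W), (1,1)(W), (0,2)(W); every one is W ⇒ L
(2,2): moves to (1,2)(W), (0,2)(W), (2,0)(W), (1,1)(W); every one is W ⇒ L
(3,0): moves to (2,0)(W), (1,0)(W); every one is W ⇒ L
(3,1): moves to (2,1)(W), (1,1)(W), (2,0)(W); every one is W ⇒ L
Every other cell has at least one move into one of the L cells above, so it is W.
(1,3): one of the L cells justified above, so L
(3,2): the move to (2,2) reaches an L cell, so W

(1,3): L, (3,2): W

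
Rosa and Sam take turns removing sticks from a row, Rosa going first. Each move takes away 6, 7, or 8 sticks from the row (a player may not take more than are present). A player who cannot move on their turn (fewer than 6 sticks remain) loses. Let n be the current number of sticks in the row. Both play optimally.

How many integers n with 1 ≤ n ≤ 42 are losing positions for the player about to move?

18

Use the standard recursion: the mover loses at a terminal position; elsewhere, the mover wins exactly when some move hands the opponent an L position.
n=0: no move → L
n=1: no move → L
n=2: no move → L
n=3: no move → L
n=4: no move → L
n=5: no move → L
n=6: reaches L-position 0 → W
n=7: reaches L-position 1 → W
n=8: reaches L-position 2 → W
n=9: reaches L-position 3 → W
n=10: reaches L-position 4 → W
n=11: reaches L-position 5 → W
n=12: reaches L-position 5 → W
n=13: reaches L-position 5 → W
n=14: only reaches 8(W), 7(W), 6(W), all W → L
n=15: only reaches 9(W), 8(W), 7(W), all W → L
n=16: only reaches 10(W), 9(W), 8(W), all W → L
n=17: only reaches 11(W), 10(W), 9(W), all W → L
n=18: only reaches 12(W), 11(W), 10(W), all W → L
n=19: only reaches 13(W), 12(W), 11(W), all W → L
n=20: reaches L-position 14 → W
n=21: reaches L-position 15 → W
n=22: reaches L-position 16 → W
n=23: reaches L-position 17 → W
n=24: reaches L-position 18 → W
n=25: reaches L-position 19 → W
n=26: reaches L-position 19 → W
n=27: reaches L-position 19 → W
n=28: only reaches 22(W), 21(W), 20(W), all W → L
n=29: only reaches 23(W), 22(W), 21(W), all W → L
n=30: only reaches 24(W), 23(W), 22(W), all W → L
n=31: only reaches 25(W), 24(W), 23(W), all W → L
n=32: only reaches 26(W), 25(W), 24(W), all W → L
n=33: only reaches 27(W), 26(W), 25(W), all W → L
n=34: reaches L-position 28 → W
n=35: reaches L-position 29 → W
n=36: reaches L-position 30 → W
n=37: reaches L-position 31 → W
n=38: reaches L-position 32 → W
n=39: reaches L-position 33 → W
n=40: reaches L-position 33 → W
n=41: reaches L-position 33 → W
n=42: only reaches 36(W), 35(W), 34(W), all W → L
L entries with 1 ≤ n ≤ 42 (n=0 is outside the asked range and is not counted): n = 1, 2, 3, 4, 5, 14, 15, 16, 17, 18, 19, 28, 29, 30, 31, 32, 33, 42; that makes 18.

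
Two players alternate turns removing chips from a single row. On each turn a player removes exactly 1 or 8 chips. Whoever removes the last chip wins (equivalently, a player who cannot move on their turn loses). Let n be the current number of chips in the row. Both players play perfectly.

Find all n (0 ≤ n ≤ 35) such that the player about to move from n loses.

Use the standard recursion: the mover loses at a terminal position; elsewhere, the mover wins exactly when some move hands the opponent an L position.
n=0: no move → L
n=1: W (go to 0, an L position)
n=2: L (sole option 1(W) is W)
n=3: W (go to 2, an L position)
n=4: L (sole option 3(W) is W)
n=5: W (go to 4, an L position)
n=6: L (sole option 5(W) is W)
n=7: W (go to 6, an L position)
n=8: W (go to 0, an L position)
n=9: L (options 8(W), 1(W) are all W)
n=10: W (go to 9, an L position)
n=11: L (options 10(W), 3(W) are all W)
n=12: W (go to 11, an L position)
n=13: L (options 12(W), 5(W) are all W)
n=14: W (go to 13, an L position)
n=15: L (options 14(W), 7(W) are all W)
n=16: W (go to 15, an L position)
n=17: W (go to 9, an L position)
n=18: L (options 17(W), 10(W) are all W)
n=19: W (go to 18, an L position)
n=20: L (options 19(W), 12(W) are all W)
n=21: W (go to 20, an L position)
n=22: L (options 21(W), 14(W) are all W)
n=23: W (go to 22, an L position)
n=24: L (options 23(W), 16(W) are all W)
n=25: W (go to 24, an L position)
n=26: W (go to 18, an L position)
n=27: L (options 26(W), 19(W) are all W)
n=28: W (go to 27, an L position)
n=29: L (options 28(W), 21(W) are all W)
n=30: W (go to 29, an L position)
n=31: L (options 30(W), 23(W) are all W)
n=32: W (go to 31, an L position)
n=33: L (options 32(W), 25(W) are all W)
n=34: W (go to 33, an L position)
n=35: W (go to 27, an L position)
Reading off the rows marked L gives the requested list; there are 16 such values of n.

0, 2, 4, 6, 9, 11, 13, 15, 18, 20, 22, 24, 27, 29, 31, 33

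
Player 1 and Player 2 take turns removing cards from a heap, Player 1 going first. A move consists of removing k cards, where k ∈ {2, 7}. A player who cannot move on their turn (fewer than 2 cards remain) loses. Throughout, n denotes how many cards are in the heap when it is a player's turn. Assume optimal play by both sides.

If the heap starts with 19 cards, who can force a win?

Player 2 wins.

Positions with no move are L. A position that does have a move is losing for the player to move precisely when every available move leads to a winning position for the opponent. Fill in the labels:
n=0: no move → L
n=1: no move → L
n=2: W (go to 0, an L position)
n=3: W (go to 1, an L position)
n=4: L (sole option 2(W) is W)
n=5: L (sole option 3(W) is W)
n=6: W (go to 4, an L position)
n=7: W (go to 5, an L position)
n=8: W (go to 1, an L position)
n=9: L (options 7(W), 2(W) are all W)
n=10: L (options 8(W), 3(W) are all W)
n=11: W (go to 9, an L position)
n=12: W (go to 10, an L position)
n=13: L (options 11(W), 6(W) are all W)
n=14: L (options 12(W), 7(W) are all W)
n=15: W (go to 13, an L position)
n=16: W (go to 14, an L position)
n=17: W (go to 10, an L position)
n=18: L (options 16(W), 11(W) are all W)
n=19: L (options 17(W), 12(W) are all W)
Every move from 19 reaches a W position, so the mover loses.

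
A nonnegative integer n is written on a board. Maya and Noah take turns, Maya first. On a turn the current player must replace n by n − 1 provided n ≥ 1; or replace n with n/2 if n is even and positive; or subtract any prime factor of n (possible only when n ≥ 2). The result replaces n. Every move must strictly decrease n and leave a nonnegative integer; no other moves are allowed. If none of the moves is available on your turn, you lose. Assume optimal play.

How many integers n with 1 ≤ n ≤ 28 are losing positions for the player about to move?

5

Classify positions by backward induction: terminal positions (no move available) are L. From any other position, the mover wins iff some move reaches an L.
n=0: no move → L
n=1: →0(L), so W
n=2: →0(L), so W
n=3: →0(L), so W
n=4: →2(W), 3(W) — all W, so L
n=5: →0(L), so W
n=6: →4(L), so W
n=7: →0(L), so W
n=8: →4(L), so W
n=9: →6(W), 8(W) — all W, so L
n=10: →9(L), so W
n=11: →0(L), so W
n=12: →9(L), so W
n=13: →0(L), so W
n=14: →7(W), 12(W), 13(W) — all W, so L
n=15: →14(L), so W
n=16: →14(L), so W
n=17: →0(L), so W
n=18: →9(L), so W
n=19: →0(L), so W
n=20: →10(W), 15(W), 18(W), 19(W) — all W, so L
n=21: →14(L), so W
n=22: →20(L), so W
n=23: →0(L), so W
n=24: →12(W), 21(W), 22(W), 23(W) — all W, so L
n=25: →20(L), so W
n=26: →24(L), so W
n=27: →24(L), so W
n=28: →14(L), so W
L entries with 1 ≤ n ≤ 28 (n=0 is outside the asked range and is not counted): n = 4, 9, 14, 20, 24; that makes 5.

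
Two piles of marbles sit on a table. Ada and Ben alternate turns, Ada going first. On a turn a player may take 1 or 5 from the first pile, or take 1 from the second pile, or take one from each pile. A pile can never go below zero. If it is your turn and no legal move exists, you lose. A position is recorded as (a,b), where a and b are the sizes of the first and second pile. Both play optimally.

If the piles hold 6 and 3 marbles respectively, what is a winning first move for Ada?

Label each position W (a win for the player to move) or L (a loss). A position with no legal move is L; any other position is W exactly when some move reaches an L, and L when every move reaches a W.
No move ever increases a pile, so every position that can arise here has a ≤ 6 and b ≤ 3; it is enough to label the cells with 0 ≤ a ≤ 6 and 0 ≤ b ≤ 3.
Every move lowers a or b (never raises either), so fill the grid row by row in increasing a, and left to right within a row: each cell's successors are then already labelled.
      b=0  b=1  b=2  b=3
a=0:    L    W    L    W
a=1:    W    W    W    W
a=2:    L    W    L    W
a=3:    W    W    W    W
a=4:    L    W    L    W
a=5:    W    W    W    W
a=6:    L    W    L    W
Cells with no legal move (terminal, hence L): (0,0).
The remaining L cells, each justified by listing all of its moves:
(0,2): the only move is to (0,1)(W), a W ⇒ L
(2,0): the only move is to (1,0)(W), a W ⇒ L
(2,2): moves to (1,2)(W), (2,1)(W), (1,1)(W); every one is W ⇒ L
(4,0): the only move is to (3,0)(W), a W ⇒ L
(4,2): moves to (3,2)(W), (4,1)(W), (3,1)(W); every one is W ⇒ L
(6,0): moves to (5,0)(W), (1,0)(W); every one is W ⇒ L
(6,2): moves to (5,2)(W), (1,2)(W), (6,1)(W), (5,1)(W); every one is W ⇒ L
Every other cell has at least one move into one of the L cells above, so it is W.
From (6,3), the L positions reachable in one move are: (6,2).

Move to (6,2).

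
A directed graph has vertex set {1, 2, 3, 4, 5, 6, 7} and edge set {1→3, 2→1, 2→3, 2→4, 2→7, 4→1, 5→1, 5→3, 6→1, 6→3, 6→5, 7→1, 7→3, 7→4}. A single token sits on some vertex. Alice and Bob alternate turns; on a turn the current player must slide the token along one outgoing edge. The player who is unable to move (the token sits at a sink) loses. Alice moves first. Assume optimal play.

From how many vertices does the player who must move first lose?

Positions with no move are L. A position that does have a move is losing for the player to move precisely when every available move leads to a winning position for the opponent. Fill in the labels:
Every edge goes from a vertex to one that appears earlier in the order 3, 1, 4, 7, 5, 2, 6, so processing vertices in that order labels each vertex after all of its successors.
3: no outgoing edge → L
1: reaches L-position 3 → W
4: only reaches 1(W), which is W → L
7: reaches L-position 4 → W
5: reaches L-position 3 → W
2: reaches L-position 4 → W
6: reaches L-position 3 → W
The L vertices are 3, 4; that is 2 in all.

2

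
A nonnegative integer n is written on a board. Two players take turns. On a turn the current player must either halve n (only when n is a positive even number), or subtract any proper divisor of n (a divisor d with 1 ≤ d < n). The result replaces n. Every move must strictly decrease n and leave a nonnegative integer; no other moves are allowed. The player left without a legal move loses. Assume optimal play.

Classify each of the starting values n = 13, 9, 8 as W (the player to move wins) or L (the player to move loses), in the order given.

Use the standard recursion: the mover loses at a terminal position; elsewhere, the mover wins exactly when some move hands the opponent an L position.
n=0: no move → L
n=1: no move → L
n=2: W (go to 1, an L position)
n=3: L (sole option 2(W) is W)
n=4: W (go to 3, an L position)
n=5: L (sole option 4(W) is W)
n=6: W (go to 3, an L position)
n=7: L (sole option 6(W) is W)
n=8: W (go to 7, an L position)
n=9: L (options 6(W), 8(W) are all W)
n=10: W (go to 5, an L position)
n=11: L (sole option 10(W) is W)
n=12: W (go to 9, an L position)
n=13: L (sole option 12(W) is W)

13: L, 9: L, 8: W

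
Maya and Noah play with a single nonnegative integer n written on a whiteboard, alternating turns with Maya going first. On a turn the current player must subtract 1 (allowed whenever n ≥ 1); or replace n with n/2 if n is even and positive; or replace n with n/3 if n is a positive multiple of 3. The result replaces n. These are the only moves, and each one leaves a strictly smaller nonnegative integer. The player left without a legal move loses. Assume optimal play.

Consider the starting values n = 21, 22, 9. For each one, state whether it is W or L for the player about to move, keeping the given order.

21: W, 22: W, 9: L

Use the standard recursion: the mover loses at a terminal position; elsewhere, the mover wins exactly when some move hands the opponent an L position.
n=0: no move → L
n=1: →0(L), so W
n=2: →1(W) only, which is W, so L
n=3: →2(L), so W
n=4: →2(L), so W
n=5: →4(W) only, which is W, so L
n=6: →2(L), so W
n=7: →6(W) only, which is W, so L
n=8: →7(L), so W
n=9: →3(W), 8(W) — all W, so L
n=10: →5(L), so W
n=11: →10(W) only, which is W, so L
n=12: →11(L), so W
n=13: →12(W) only, which is W, so L
n=14: →7(L), so W
n=15: →5(L), so W
n=16: →8(W), 15(W) — all W, so L
n=17: →16(L), so W
n=18: →9(L), so W
n=19: →18(W) only, which is W, so L
n=20: →19(L), so W
n=21: →7(L), so W
n=22: →11(L), so W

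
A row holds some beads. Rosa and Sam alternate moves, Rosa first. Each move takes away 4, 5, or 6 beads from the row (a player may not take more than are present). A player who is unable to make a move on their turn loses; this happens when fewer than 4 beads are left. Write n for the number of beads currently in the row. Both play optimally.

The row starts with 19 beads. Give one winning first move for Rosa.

Work bottom-up. With no move the player to move loses. Otherwise the position is W if at least one move leads to an L position for the opponent, and L if every move leads to a W.
n=0: no move → L
n=1: no move → L
n=2: no move → L
n=3: no move → L
n=4: →0(L), so W
n=5: →1(L), so W
n=6: →2(L), so W
n=7: →3(L), so W
n=8: →3(L), so W
n=9: →3(L), so W
n=10: →6(W), 5(W), 4(W) — all W, so L
n=11: →7(W), 6(W), 5(W) — all W, so L
n=12: →8(W), 7(W), 6(W) — all W, so L
n=13: →9(W), 8(W), 7(W) — all W, so L
n=14: →10(L), so W
n=15: →11(L), so W
n=16: →12(L), so W
n=17: →13(L), so W
n=18: →13(L), so W
n=19: →13(L), so W
From 19, the L positions reachable in one move are: 13.

Remove 6, leaving 13.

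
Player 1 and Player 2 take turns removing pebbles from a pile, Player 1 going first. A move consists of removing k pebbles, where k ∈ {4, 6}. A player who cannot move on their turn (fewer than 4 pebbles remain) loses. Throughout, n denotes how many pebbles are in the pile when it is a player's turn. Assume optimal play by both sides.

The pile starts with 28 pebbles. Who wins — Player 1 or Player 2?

Compute win/loss labels from the base case upward. A position with no move is L. Any other position is W if it can reach an L in one move, else L.
n=0: no move → L
n=1: no move → L
n=2: no move → L
n=3: no move → L
n=4: reaches L-position 0 → W
n=5: reaches L-position 1 → W
n=6: reaches L-position 2 → W
n=7: reaches L-position 3 → W
n=8: reaches L-position 2 → W
n=9: reaches L-position 3 → W
n=10: only reaches 6(W), 4(W), all W → L
n=11: only reaches 7(W), 5(W), all W → L
n=12: only reaches 8(W), 6(W), all W → L
n=13: only reaches 9(W), 7(W), all W → L
n=14: reaches L-position 10 → W
n=15: reaches L-position 11 → W
n=16: reaches L-position 12 → W
n=17: reaches L-position 13 → W
n=18: reaches L-position 12 → W
n=19: reaches L-position 13 → W
n=20: only reaches 16(W), 14(W), all W → L
n=21: only reaches 17(W), 15(W), all W → L
n=22: only reaches 18(W), 16(W), all W → L
n=23: only reaches 19(W), 17(W), all W → L
n=24: reaches L-position 20 → W
n=25: reaches L-position 21 → W
n=26: reaches L-position 22 → W
n=27: reaches L-position 23 → W
n=28: reaches L-position 22 → W
The starting position 28 is W: Player 1 should remove 6, leaving 22, handing over an L position.

Player 1 wins.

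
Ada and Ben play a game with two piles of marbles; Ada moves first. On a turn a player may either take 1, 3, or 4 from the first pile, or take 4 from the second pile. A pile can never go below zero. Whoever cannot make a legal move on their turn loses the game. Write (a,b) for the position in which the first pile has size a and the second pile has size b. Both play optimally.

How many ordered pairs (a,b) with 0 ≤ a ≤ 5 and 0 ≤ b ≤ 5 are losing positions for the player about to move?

12

Label each position W (a win for the player to move) or L (a loss). A position with no legal move is L; any other position is W exactly when some move reaches an L, and L when every move reaches a W.
Every move lowers a or b (never raises either), so fill the grid row by row in increasing a, and left to right within a row: each cell's successors are then already labelled.
      b=0  b=1  b=2  b=3  b=4  b=5
a=0:    L    L    L    L    W    W
a=1:    W    W    W    W    L    L
a=2:    L    L    L    L    W    W
a=3:    W    W    W    W    L    L
a=4:    W    W    W    W    W    W
a=5:    W    W    W    W    W    W
Cells with no legal move (terminal, hence L): (0,0), (0,1), (0,2), (0,3).
The remaining L cells, each justified by listing all of its moves:
(1,4): →(0,4)(W), (1,0)(W) — all W, so L
(1,5): →(0,5)(W), (1,1)(W) — all W, so L
(2,0): →(1,0)(W) only, which is W, so L
(2,1): →(1,1)(W) only, which is W, so L
(2,2): →(1,2)(W) only, which is W, so L
(2,3): →(1,3)(W) only, which is W, so L
(3,4): →(2,4)(W), (0,4)(W), (3,0)(W) — all W, so L
(3,5): →(2,5)(W), (0,5)(W), (3,1)(W) — all W, so L
Every other cell has at least one move into one of the L cells above, so it is W.
L cells per row: a=0: 4, a=1: 2, a=2: 4, a=3: 2, a=4: 0, a=5: 0; total 12.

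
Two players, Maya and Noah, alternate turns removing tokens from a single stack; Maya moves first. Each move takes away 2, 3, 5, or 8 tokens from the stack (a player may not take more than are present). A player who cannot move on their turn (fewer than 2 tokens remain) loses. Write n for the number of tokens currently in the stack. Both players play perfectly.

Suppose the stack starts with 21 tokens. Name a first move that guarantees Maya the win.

Remove 3, leaving 18.

Build the W/L table. Terminal = L. A non-terminal position is W if it has a move to some L; otherwise it is L.
n=0: no move → L
n=1: no move → L
n=2: →0(L), so W
n=3: →1(L), so W
n=4: →1(L), so W
n=5: →0(L), so W
n=6: →1(L), so W
n=7: →5(W), 4(W), 2(W) — all W, so L
n=8: →0(L), so W
n=9: →7(L), so W
n=10: →7(L), so W
n=11: →9(W), 8(W), 6(W), 3(W) — all W, so L
n=12: →7(L), so W
n=13: →11(L), so W
n=14: →11(L), so W
n=15: →7(L), so W
n=16: →11(L), so W
n=17: →15(W), 14(W), 12(W), 9(W) — all W, so L
n=18: →16(W), 15(W), 13(W), 10(W) — all W, so L
n=19: →17(L), so W
n=20: →18(L), so W
n=21: →18(L), so W
From 21, the L positions reachable in one move are: 18.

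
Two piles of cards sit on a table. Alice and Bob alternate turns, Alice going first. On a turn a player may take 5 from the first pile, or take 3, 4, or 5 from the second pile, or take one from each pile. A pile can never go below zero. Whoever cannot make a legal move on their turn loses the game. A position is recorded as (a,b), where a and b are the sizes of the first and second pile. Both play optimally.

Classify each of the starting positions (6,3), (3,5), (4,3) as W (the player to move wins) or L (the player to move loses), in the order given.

(6,3): L, (3,5): W, (4,3): W

Build the W/L table. Terminal = L. A non-terminal position is W if it has a move to some L; otherwise it is L.
No move ever increases a pile, so every position that can arise here has a ≤ 6 and b ≤ 5; it is enough to label the cells with 0 ≤ a ≤ 6 and 0 ≤ b ≤ 5.
Every move lowers a or b (never raises either), so fill the grid row by row in increasing a, and left to right within a row: each cell's successors are then already labelled.
      b=0  b=1  b=2  b=3  b=4  b=5
a=0:    L    L    L    W    W    W
a=1:    L    W    W    W    W    W
a=2:    L    W    L    W    W    W
a=3:    L    W    L    W    W    W
a=4:    L    W    L    W    W    W
a=5:    W    W    W    W    L    L
a=6:    W    L    L    L    W    W
Cells with no legal move (terminal, hence L): (0,0), (0,1), (0,2), (1,0), (2,0), (3,0), (4,0).
The remaining L cells, each justified by listing all of its moves:
(2,2): the only move is to (1,1)(W), a W ⇒ L
(3,2): the only move is to (2,1)(W), a W ⇒ L
(4,2): the only move is to (3,1)(W), a W ⇒ L
(5,4): moves to (0,4)(W), (5,1)(W), (5,0)(W), (4,3)(W); every one is W ⇒ L
(5,5): moves to (0,5)(W), (5,2)(W), (5,1)(W), (5,0)(W), (4,4)(W); every one is W ⇒ L
(6,1): moves to (1,1)(W), (5,0)(W); every one is W ⇒ L
(6,2): moves to (1,2)(W), (5,1)(W); every one is W ⇒ L
(6,3): moves to (1,3)(W), (6,0)(W), (5,2)(W); every one is W ⇒ L
Every other cell has at least one move into one of the L cells above, so it is W.
(6,3): one of the L cells justified above, so L
(3,5): the move to (3,2) reaches an L cell, so W
(4,3): the move to (4,0) reaches an L cell, so W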